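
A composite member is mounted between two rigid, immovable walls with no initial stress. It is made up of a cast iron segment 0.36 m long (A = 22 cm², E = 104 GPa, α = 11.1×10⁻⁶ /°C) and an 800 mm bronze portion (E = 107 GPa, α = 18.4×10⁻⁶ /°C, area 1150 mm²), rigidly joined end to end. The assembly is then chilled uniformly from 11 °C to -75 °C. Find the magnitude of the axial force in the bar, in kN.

P ≈ 199 kN (tensile)

If the supports were absent, the total length change would be Σ αᵢΔT Lᵢ = 11.1×10⁻⁶×86×360 + 18.4×10⁻⁶×86×800 = 1.61 mm.
The walls prevent any net length change, so an axial force P (same in every segment) develops. Compatibility: P · Σ Lᵢ/(AᵢEᵢ) = δ_free.
Σ Lᵢ/(AᵢEᵢ) = 360/(2200×104×10³) + 800/(1150×107×10³) = 8.075×10⁻⁶ mm/N.
So P = 1.61 / 8.075×10⁻⁶ = 199.3 kN, tensile.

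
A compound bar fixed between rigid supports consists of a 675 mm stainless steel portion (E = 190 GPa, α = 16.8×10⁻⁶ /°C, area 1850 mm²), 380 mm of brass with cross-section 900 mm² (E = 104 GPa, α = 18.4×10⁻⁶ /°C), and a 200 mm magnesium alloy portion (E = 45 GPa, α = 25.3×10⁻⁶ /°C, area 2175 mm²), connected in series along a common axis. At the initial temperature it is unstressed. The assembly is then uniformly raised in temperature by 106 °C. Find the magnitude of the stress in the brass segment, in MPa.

σ ≈ 343 MPa (compressive)

Free thermal expansion of the whole bar: Σ αᵢΔT Lᵢ = 16.8×10⁻⁶×106×675 + 18.4×10⁻⁶×106×380 + 25.3×10⁻⁶×106×200 = 2.48 mm.
Since the ends are fixed, an axial force P builds up, equal in every segment, with P · Σ Lᵢ/(AᵢEᵢ) = δ_free.
The series flexibility is Σ Lᵢ/(AᵢEᵢ) = 675/(1850×190×10³) + 380/(900×104×10³) + 200/(2175×45×10³) = 8.024×10⁻⁶ mm/N.
Hence P = δ_free / Σ(L/AE) = 2.48/8.024×10⁻⁶ = 309 kN (compressive).
σ_{brass} = P / A = 309000 / 900 = 343.4 MPa.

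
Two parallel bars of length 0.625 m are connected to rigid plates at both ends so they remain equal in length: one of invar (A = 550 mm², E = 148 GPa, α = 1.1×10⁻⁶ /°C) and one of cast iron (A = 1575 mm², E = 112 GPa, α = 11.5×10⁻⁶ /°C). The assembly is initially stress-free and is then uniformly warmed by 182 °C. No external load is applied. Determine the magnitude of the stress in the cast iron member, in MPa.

σ ≈ 66.9 MPa (compressive)

Both members must finish at the same length. With the larger α, the cast iron tends to over-expand; the plates restrain it, putting the cast iron in compression and the invar in tension. With no external load the two internal forces are equal and opposite, magnitude P.
Compatibility of the two members (thermal + elastic change equal): (α₁ − α₂)ΔT = P·[1/(A₁E₁) + 1/(A₂E₂)].
|α₁ − α₂|·ΔT = 10.4×10⁻⁶ × 182 = 0.001893.
1/(A₁E₁) + 1/(A₂E₂) = 1/(550×148×10³) + 1/(1575×112×10³) = 1.795×10⁻⁸ N⁻¹.
P = 0.001893 / 1.795×10⁻⁸ = 105400 N = 105.4 kN.
σ_{cast iron} = P/A₂ = 105400/1575 = 66.94 MPa, compressive.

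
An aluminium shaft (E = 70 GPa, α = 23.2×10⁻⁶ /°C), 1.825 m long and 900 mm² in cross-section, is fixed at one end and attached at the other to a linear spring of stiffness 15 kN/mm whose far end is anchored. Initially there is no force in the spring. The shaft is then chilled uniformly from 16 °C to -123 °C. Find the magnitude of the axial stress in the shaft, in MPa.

The unrestrained thermal change is αΔT L = 23.2×10⁻⁶ × 139 × 1825 = 5.885 mm.
With a force P in the spring, the elastic change of the shaft is PL/(AE) and that of the spring is P/k; compatibility requires their sum to equal δ_free.
So P = δ_free / [L/(AE) + 1/k] = 5.885 / [ 1825/(900×70×10³) + 1/(15×10³) ].
P = 5.885 / 9.563×10⁻⁵ = 61540 N.
σ = P/A = 61540/900 = 68.38 MPa.

σ ≈ 68.4 MPa (tensile)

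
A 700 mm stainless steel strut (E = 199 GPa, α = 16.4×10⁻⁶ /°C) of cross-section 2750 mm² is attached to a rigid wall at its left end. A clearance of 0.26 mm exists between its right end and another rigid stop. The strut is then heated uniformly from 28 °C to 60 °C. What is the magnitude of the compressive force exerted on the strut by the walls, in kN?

Free thermal elongation = αΔT L = 16.4×10⁻⁶ × 32 × 700 = 0.3674 mm.
The gap closes (δ_free > 0.26 mm) and the wall then resists a further 0.3674 − 0.26 = 0.1074 mm of expansion.
So σ = E(δ_free − g)/L = 199×10³ × 0.1074/700 = 30.52 MPa.
P = σA = 30.52 × 2750 = 83.93 kN.

P ≈ 83.9 kN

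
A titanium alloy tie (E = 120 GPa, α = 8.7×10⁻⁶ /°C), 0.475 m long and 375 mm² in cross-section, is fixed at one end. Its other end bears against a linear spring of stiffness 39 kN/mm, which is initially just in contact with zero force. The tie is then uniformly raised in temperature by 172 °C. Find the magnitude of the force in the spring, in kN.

P ≈ 19.6 kN

If the spring were absent the tie would lengthen by αΔT L = 8.7×10⁻⁶ × 172 × 475 = 0.7108 mm.
Let P be the compressive force at the spring. The tie shortens elastically by PL/(AE) and the spring compresses by P/k; together these equal δ_free.
So P = δ_free / [L/(AE) + 1/k] = 0.7108 / [ 475/(375×120×10³) + 1/(39×10³) ].
P = 0.7108 / 3.62×10⁻⁵ = 19640 N.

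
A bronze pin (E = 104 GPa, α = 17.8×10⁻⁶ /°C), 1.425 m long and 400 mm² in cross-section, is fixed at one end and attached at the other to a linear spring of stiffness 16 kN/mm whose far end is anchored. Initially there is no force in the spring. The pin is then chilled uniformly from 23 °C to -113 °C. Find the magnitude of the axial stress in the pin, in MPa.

If the spring were absent the pin would shorten by αΔT L = 17.8×10⁻⁶ × 136 × 1425 = 3.45 mm.
Let P be the tensile force in the spring. The pin extends elastically by PL/(AE) and the spring stretches by P/k; together these equal δ_free.
So P = δ_free / [L/(AE) + 1/k] = 3.45 / [ 1425/(400×104×10³) + 1/(16×10³) ].
P = 3.45 / 9.675×10⁻⁵ = 35650 N.
σ = P/A = 35650/400 = 89.13 MPa.

σ ≈ 89.1 MPa (tensile)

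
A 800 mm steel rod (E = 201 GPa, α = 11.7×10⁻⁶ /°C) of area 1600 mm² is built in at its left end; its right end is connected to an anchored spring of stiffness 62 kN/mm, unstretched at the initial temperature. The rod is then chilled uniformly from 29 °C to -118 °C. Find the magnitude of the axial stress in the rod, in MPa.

The unrestrained thermal change is αΔT L = 11.7×10⁻⁶ × 147 × 800 = 1.376 mm.
With a force P in the spring, the elastic change of the rod is PL/(AE) and that of the spring is P/k; compatibility requires their sum to equal δ_free.
So P = δ_free / [L/(AE) + 1/k] = 1.376 / [ 800/(1600×201×10³) + 1/(62×10³) ].
P = 1.376 / 1.862×10⁻⁵ = 73910 N.
σ = P/A = 73910/1600 = 46.19 MPa.

σ ≈ 46.2 MPa (tensile)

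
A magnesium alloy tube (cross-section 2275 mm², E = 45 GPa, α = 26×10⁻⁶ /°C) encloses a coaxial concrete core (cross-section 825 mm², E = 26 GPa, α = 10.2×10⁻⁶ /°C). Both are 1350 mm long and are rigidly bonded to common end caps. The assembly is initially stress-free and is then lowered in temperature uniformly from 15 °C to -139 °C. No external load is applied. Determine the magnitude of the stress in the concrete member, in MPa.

Equilibrium of a rigid end plate with no external load gives equal and opposite internal forces ±P in the two members. Since α_{magnesium alloy} > α_{concrete}, cooling drives the magnesium alloy into tension and the concrete into compression.
Equating the net (thermal + elastic) strains gives |α₁ − α₂|·ΔT = P·[1/(A₁E₁) + 1/(A₂E₂)].
|α₁ − α₂|·ΔT = 15.8×10⁻⁶ × 154 = 0.002433.
1/(A₁E₁) + 1/(A₂E₂) = 1/(2275×45×10³) + 1/(825×26×10³) = 5.639×10⁻⁸ N⁻¹.
P = 0.002433 / 5.639×10⁻⁸ = 43150 N = 43.15 kN.
σ_{concrete} = P/A₂ = 43150/825 = 52.3 MPa, compressive.

σ ≈ 52.3 MPa (compressive)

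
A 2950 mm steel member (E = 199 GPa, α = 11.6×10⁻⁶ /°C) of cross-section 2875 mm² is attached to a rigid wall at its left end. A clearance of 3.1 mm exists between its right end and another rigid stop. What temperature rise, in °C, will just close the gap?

Contact occurs when the free expansion equals the gap: αΔT L = 3.1 mm.
So ΔT = g/(αL) = 3.1/(11.6×10⁻⁶ × 2950) = 90.59 °C.

ΔT ≈ 90.6 °C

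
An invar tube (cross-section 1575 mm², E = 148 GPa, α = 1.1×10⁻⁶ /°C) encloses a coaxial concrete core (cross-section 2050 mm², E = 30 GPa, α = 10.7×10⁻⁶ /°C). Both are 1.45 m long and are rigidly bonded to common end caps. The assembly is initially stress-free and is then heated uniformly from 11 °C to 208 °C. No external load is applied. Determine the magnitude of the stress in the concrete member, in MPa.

The concrete has the larger α, so on heating it would change length more than the invar if both were free. The rigid plates force a common final length, so the concrete is put into compression and the invar into tension, with equal and opposite forces P (no external load).
Setting the final lengths equal and cancelling L: (α₁ − α₂)ΔT = P/(A₁E₁) + P/(A₂E₂).
|α₁ − α₂|·ΔT = 9.6×10⁻⁶ × 197 = 0.001891.
1/(A₁E₁) + 1/(A₂E₂) = 1/(1575×148×10³) + 1/(2050×30×10³) = 2.055×10⁻⁸ N⁻¹.
So P = 0.001891 / 2.055×10⁻⁸ = 92.03 kN.
σ_{concrete} = P/A₂ = 92030/2050 = 44.89 MPa, compressive.

σ ≈ 44.9 MPa (compressive)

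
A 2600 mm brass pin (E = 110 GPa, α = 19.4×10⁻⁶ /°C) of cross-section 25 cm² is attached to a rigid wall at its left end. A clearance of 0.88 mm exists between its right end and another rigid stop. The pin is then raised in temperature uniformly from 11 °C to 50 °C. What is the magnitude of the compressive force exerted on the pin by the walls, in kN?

If the wall were absent the pin would grow by αΔT L = 19.4×10⁻⁶ × 39 × 2600 = 1.967 mm.
After closing the 0.88 mm clearance, 1.967 − 0.88 = 1.087 mm of expansion remains to be suppressed by the wall.
That suppressed elongation corresponds to σ = E·Δ/L = 110×10³ × 1.087/2600 = 46 MPa.
Force on the wall = σA = 46 × 2500 mm² = 115 kN.

P ≈ 115 kN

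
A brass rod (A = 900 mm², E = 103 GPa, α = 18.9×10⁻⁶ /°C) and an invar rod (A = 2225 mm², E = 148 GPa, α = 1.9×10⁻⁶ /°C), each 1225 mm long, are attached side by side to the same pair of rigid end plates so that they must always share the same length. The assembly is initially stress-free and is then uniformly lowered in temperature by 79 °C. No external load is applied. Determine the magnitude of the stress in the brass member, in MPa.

The brass has the larger α, so on cooling it would change length more than the invar if both were free. The rigid plates force a common final length, so the brass is put into tension and the invar into compression, with equal and opposite forces P (no external load).
Setting the final lengths equal and cancelling L: (α₁ − α₂)ΔT = P/(A₁E₁) + P/(A₂E₂).
|α₁ − α₂|·ΔT = 17×10⁻⁶ × 79 = 0.001343.
1/(A₁E₁) + 1/(A₂E₂) = 1/(900×103×10³) + 1/(2225×148×10³) = 1.382×10⁻⁸ N⁻¹.
P = 0.001343 / 1.382×10⁻⁸ = 97150 N = 97.15 kN.
σ_{brass} = P/A₁ = 97150/900 = 107.9 MPa, tensile.

σ ≈ 108 MPa (tensile)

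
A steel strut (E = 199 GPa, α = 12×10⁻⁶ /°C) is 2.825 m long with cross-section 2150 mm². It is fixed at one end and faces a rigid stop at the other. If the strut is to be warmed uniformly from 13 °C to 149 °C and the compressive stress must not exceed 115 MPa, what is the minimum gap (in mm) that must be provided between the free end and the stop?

g ≈ 2.98 mm

Free expansion if unrestrained: δ_free = αΔT L = 12×10⁻⁶ × 136 × 2825 = 4.61 mm.
A stress of 115 MPa corresponds to the wall pushing the strut back by σL/E = 115×2825/(199×10³) = 1.633 mm.
So the gap has to take up the difference, g_min = δ_free − σL/E = 4.61 − 1.633 = 2.978 mm.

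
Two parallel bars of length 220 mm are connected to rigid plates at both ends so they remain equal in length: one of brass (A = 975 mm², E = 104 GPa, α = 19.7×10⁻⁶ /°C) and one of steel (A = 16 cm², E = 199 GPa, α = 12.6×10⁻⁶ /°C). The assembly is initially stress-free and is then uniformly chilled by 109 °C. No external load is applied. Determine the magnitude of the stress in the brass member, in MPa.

Both members must finish at the same length. With the larger α, the brass tends to over-contract; the plates restrain it, putting the brass in tension and the steel in compression. With no external load the two internal forces are equal and opposite, magnitude P.
Equating the net (thermal + elastic) strains gives |α₁ − α₂|·ΔT = P·[1/(A₁E₁) + 1/(A₂E₂)].
|α₁ − α₂|·ΔT = 7.1×10⁻⁶ × 109 = 0.0007739.
1/(A₁E₁) + 1/(A₂E₂) = 1/(975×104×10³) + 1/(1600×199×10³) = 1.3×10⁻⁸ N⁻¹.
P = 0.0007739 / 1.3×10⁻⁸ = 59520 N = 59.52 kN.
σ_{brass} = P/A₁ = 59520/975 = 61.04 MPa, tensile.

σ ≈ 61 MPa (tensile)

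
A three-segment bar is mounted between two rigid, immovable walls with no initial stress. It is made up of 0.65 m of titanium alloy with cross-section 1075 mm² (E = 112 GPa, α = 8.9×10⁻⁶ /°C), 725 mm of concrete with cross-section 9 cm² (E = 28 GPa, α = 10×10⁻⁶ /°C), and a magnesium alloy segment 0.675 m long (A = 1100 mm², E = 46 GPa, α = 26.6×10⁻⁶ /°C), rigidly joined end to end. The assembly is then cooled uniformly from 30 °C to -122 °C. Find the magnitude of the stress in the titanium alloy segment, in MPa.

Free thermal contraction of the whole bar: Σ αᵢΔT Lᵢ = 8.9×10⁻⁶×152×650 + 10×10⁻⁶×152×725 + 26.6×10⁻⁶×152×675 = 4.71 mm.
Since the ends are fixed, an axial force P builds up, equal in every segment, with P · Σ Lᵢ/(AᵢEᵢ) = δ_free.
Σ Lᵢ/(AᵢEᵢ) = 650/(1075×112×10³) + 725/(900×28×10³) + 675/(1100×46×10³) = 4.751×10⁻⁵ mm/N.
So P = 4.71 / 4.751×10⁻⁵ = 99.15 kN, tensile.
σ_{titanium alloy} = P / A = 99150 / 1075 = 92.23 MPa.

σ ≈ 92.2 MPa (tensile)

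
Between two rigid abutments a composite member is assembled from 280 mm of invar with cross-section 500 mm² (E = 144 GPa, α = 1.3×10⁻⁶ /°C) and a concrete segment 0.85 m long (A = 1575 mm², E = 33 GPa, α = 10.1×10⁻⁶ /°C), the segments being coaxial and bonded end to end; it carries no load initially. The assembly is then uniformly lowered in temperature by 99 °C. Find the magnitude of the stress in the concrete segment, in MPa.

σ ≈ 27.8 MPa (tensile)

With the walls removed the bar would change length by δ_free = Σ αᵢΔT Lᵢ = 1.3×10⁻⁶×99×280 + 10.1×10⁻⁶×99×850 = 0.886 mm.
The rigid supports impose zero overall length change; the single axial force P common to all segments must satisfy P Σ Lᵢ/(AᵢEᵢ) = δ_free.
Σ Lᵢ/(AᵢEᵢ) = 280/(500×144×10³) + 850/(1575×33×10³) = 2.024×10⁻⁵ mm/N.
So P = 0.886 / 2.024×10⁻⁵ = 43.77 kN, tensile.
σ_{concrete} = P / A = 43770 / 1575 = 27.79 MPa.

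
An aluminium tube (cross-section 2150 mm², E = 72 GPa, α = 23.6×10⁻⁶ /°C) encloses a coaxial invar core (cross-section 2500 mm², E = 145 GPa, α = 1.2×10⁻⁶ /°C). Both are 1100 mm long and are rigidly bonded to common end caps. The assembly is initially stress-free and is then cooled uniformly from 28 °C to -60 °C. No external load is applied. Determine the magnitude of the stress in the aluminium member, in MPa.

The aluminium has the larger α, so on cooling it would change length more than the invar if both were free. The rigid plates force a common final length, so the aluminium is put into tension and the invar into compression, with equal and opposite forces P (no external load).
Equating the net (thermal + elastic) strains gives |α₁ − α₂|·ΔT = P·[1/(A₁E₁) + 1/(A₂E₂)].
|α₁ − α₂|·ΔT = 22.4×10⁻⁶ × 88 = 0.001971.
1/(A₁E₁) + 1/(A₂E₂) = 1/(2150×72×10³) + 1/(2500×145×10³) = 9.219×10⁻⁹ N⁻¹.
P = 0.001971 / 9.219×10⁻⁹ = 213800 N = 213.8 kN.
σ_{aluminium} = P/A₁ = 213800/2150 = 99.46 MPa, tensile.

σ ≈ 99.5 MPa (tensile)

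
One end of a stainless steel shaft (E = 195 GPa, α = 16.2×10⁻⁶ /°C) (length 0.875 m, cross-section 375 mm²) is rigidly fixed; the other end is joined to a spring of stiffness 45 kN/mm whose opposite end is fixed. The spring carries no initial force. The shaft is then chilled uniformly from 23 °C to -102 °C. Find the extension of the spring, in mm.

If the spring were absent the shaft would shorten by αΔT L = 16.2×10⁻⁶ × 125 × 875 = 1.772 mm.
Let P be the tensile force in the spring. The shaft extends elastically by PL/(AE) and the spring stretches by P/k; together these equal δ_free.
P [ L/(AE) + 1/k ] = δ_free → P [ 875/(375×195×10³) + 1/(45×10³) ] = 1.772.
P = 1.772 / 3.419×10⁻⁵ = 51830 N.
Spring extension = P/k = 51830/(45×10³) = 1.152 mm.

δ ≈ 1.15 mm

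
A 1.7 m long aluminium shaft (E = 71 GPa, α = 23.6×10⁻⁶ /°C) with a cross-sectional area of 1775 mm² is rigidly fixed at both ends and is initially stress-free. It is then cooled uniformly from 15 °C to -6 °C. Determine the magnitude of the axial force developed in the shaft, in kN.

P ≈ 62.5 kN (tensile)

With zero net strain, σ = E·αΔT = 71 GPa × 23.6×10⁻⁶ × 21 = 35.19 MPa.
Then P = σA = 35.19 × 1775 mm² = 62.46 kN, tensile.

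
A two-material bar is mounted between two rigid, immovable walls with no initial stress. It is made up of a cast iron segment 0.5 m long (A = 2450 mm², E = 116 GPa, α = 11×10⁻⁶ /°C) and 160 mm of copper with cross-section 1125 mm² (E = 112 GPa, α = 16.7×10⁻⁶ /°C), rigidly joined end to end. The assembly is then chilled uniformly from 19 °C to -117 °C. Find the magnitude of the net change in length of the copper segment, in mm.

If the supports were absent, the total length change would be Σ αᵢΔT Lᵢ = 11×10⁻⁶×136×500 + 16.7×10⁻⁶×136×160 = 1.111 mm.
The rigid supports impose zero overall length change; the single axial force P common to all segments must satisfy P Σ Lᵢ/(AᵢEᵢ) = δ_free.
Σ Lᵢ/(AᵢEᵢ) = 500/(2450×116×10³) + 160/(1125×112×10³) = 3.029×10⁻⁶ mm/N.
Hence P = δ_free / Σ(L/AE) = 1.111/3.029×10⁻⁶ = 366.9 kN (tensile).
For the copper segment, free thermal change = 16.7×10⁻⁶×136×160 = 0.3634 mm and elastic change from P = 366900×160/(1125×112×10³) = 0.4659 mm; these oppose, so the net change is 0.103 mm (segment lengthens).

|ΔL| ≈ 0.103 mm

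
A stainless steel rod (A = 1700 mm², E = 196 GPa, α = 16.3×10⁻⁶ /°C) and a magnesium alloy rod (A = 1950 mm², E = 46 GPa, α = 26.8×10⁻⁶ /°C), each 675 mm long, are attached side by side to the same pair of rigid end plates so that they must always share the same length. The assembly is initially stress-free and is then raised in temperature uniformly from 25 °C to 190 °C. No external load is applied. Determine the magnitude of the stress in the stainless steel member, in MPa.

σ ≈ 72 MPa (tensile)

Both members must finish at the same length. With the larger α, the magnesium alloy tends to over-expand; the plates restrain it, putting the magnesium alloy in compression and the stainless steel in tension. With no external load the two internal forces are equal and opposite, magnitude P.
Compatibility of the two members (thermal + elastic change equal): (α₁ − α₂)ΔT = P·[1/(A₁E₁) + 1/(A₂E₂)].
|α₁ − α₂|·ΔT = 10.5×10⁻⁶ × 165 = 0.001732.
1/(A₁E₁) + 1/(A₂E₂) = 1/(1700×196×10³) + 1/(1950×46×10³) = 1.415×10⁻⁸ N⁻¹.
P = 0.001732 / 1.415×10⁻⁸ = 122400 N = 122.4 kN.
σ_{stainless steel} = P/A₁ = 122400/1700 = 72.03 MPa, tensile.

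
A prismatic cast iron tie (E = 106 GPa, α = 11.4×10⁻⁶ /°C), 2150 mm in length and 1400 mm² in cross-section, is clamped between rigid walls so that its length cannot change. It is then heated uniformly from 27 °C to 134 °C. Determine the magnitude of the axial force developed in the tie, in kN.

P ≈ 181 kN (compressive)

Full restraint means ε = 0, so the stress is σ = EαΔT = 106×10³ × 11.4×10⁻⁶ × 107 = 129.3 MPa.
Then P = σA = 129.3 × 1400 mm² = 181 kN, compressive.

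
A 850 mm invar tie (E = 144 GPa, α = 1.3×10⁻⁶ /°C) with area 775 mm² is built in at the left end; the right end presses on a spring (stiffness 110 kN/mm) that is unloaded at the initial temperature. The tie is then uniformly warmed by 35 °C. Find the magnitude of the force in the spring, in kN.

If the spring were absent the tie would lengthen by αΔT L = 1.3×10⁻⁶ × 35 × 850 = 0.03868 mm.
With a force P in the spring, the elastic change of the tie is PL/(AE) and that of the spring is P/k; compatibility requires their sum to equal δ_free.
P [ L/(AE) + 1/k ] = δ_free → P [ 850/(775×144×10³) + 1/(110×10³) ] = 0.03868.
P = 0.03868 / 1.671×10⁻⁵ = 2315 N.

P ≈ 2.31 kN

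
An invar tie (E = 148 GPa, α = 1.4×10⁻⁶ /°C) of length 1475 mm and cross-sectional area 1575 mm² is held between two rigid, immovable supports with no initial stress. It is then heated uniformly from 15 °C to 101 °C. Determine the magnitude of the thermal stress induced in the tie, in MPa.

The supports are rigid, so the total axial strain is zero. The restrained thermal strain is ε = αΔT = 1.4×10⁻⁶ × 86 = 120.4×10⁻⁶.
The stress required to suppress this strain is σ = Eε = 148×10³ × 120.4×10⁻⁶ = 17.82 MPa, compressive since the tie is trying to expand.

σ ≈ 17.8 MPa (compressive)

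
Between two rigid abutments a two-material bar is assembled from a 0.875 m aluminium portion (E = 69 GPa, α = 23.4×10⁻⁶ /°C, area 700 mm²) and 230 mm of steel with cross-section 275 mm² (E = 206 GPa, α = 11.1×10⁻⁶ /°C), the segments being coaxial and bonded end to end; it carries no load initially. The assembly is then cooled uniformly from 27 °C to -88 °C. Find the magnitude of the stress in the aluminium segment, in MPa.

σ ≈ 171 MPa (tensile)

If the supports were absent, the total length change would be Σ αᵢΔT Lᵢ = 23.4×10⁻⁶×115×875 + 11.1×10⁻⁶×115×230 = 2.648 mm.
The rigid supports impose zero overall length change; the single axial force P common to all segments must satisfy P Σ Lᵢ/(AᵢEᵢ) = δ_free.
The series flexibility is Σ Lᵢ/(AᵢEᵢ) = 875/(700×69×10³) + 230/(275×206×10³) = 2.218×10⁻⁵ mm/N.
So P = 2.648 / 2.218×10⁻⁵ = 119.4 kN, tensile.
σ_{aluminium} = P / A = 119400 / 700 = 170.6 MPa.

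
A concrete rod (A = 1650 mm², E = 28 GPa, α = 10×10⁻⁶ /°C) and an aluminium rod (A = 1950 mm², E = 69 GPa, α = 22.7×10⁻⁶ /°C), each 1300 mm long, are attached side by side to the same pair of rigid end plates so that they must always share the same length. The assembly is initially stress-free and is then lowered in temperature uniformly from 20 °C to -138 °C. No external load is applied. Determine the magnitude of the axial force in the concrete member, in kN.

The aluminium has the larger α, so on cooling it would change length more than the concrete if both were free. The rigid plates force a common final length, so the aluminium is put into tension and the concrete into compression, with equal and opposite forces P (no external load).
Compatibility of the two members (thermal + elastic change equal): (α₁ − α₂)ΔT = P·[1/(A₁E₁) + 1/(A₂E₂)].
|α₁ − α₂|·ΔT = 12.7×10⁻⁶ × 158 = 0.002007.
1/(A₁E₁) + 1/(A₂E₂) = 1/(1650×28×10³) + 1/(1950×69×10³) = 2.908×10⁻⁸ N⁻¹.
P = 0.002007 / 2.908×10⁻⁸ = 69010 N = 69.01 kN.

P ≈ 69 kN (compressive in the concrete)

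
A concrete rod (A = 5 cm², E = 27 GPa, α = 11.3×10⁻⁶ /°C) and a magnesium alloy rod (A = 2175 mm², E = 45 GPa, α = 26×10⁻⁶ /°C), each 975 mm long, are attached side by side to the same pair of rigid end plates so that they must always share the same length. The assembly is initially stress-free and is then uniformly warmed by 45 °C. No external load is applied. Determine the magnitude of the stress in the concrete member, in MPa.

Equilibrium of a rigid end plate with no external load gives equal and opposite internal forces ±P in the two members. Since α_{magnesium alloy} > α_{concrete}, heating drives the magnesium alloy into compression and the concrete into tension.
Setting the final lengths equal and cancelling L: (α₁ − α₂)ΔT = P/(A₁E₁) + P/(A₂E₂).
|α₁ − α₂|·ΔT = 14.7×10⁻⁶ × 45 = 0.0006615.
1/(A₁E₁) + 1/(A₂E₂) = 1/(500×27×10³) + 1/(2175×45×10³) = 8.429×10⁻⁸ N⁻¹.
P = 0.0006615 / 8.429×10⁻⁸ = 7848 N = 7.848 kN.
σ_{concrete} = P/A₁ = 7848/500 = 15.7 MPa, tensile.

σ ≈ 15.7 MPa (tensile)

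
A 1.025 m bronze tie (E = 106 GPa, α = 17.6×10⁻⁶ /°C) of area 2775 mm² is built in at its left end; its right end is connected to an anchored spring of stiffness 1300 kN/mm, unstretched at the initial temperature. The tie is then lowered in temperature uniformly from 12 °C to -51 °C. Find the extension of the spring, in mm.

δ ≈ 0.206 mm

Free thermal contraction: δ_free = αΔT L = 17.6×10⁻⁶ × 63 × 1025 = 1.137 mm.
Let P be the tensile force in the spring. The tie extends elastically by PL/(AE) and the spring stretches by P/k; together these equal δ_free.
So P = δ_free / [L/(AE) + 1/k] = 1.137 / [ 1025/(2775×106×10³) + 1/(1300×10³) ].
P = 1.137 / 4.254×10⁻⁶ = 267200 N.
Spring extension = P/k = 267200/(1300×10³) = 0.2055 mm.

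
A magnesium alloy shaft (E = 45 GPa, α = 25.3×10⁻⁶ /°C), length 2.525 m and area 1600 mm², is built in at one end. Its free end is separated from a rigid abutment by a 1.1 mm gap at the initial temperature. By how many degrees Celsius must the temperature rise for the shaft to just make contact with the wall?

Contact occurs when the free expansion equals the gap: αΔT L = 1.1 mm.
So ΔT = g/(αL) = 1.1/(25.3×10⁻⁶ × 2525) = 17.22 °C.

ΔT ≈ 17.2 °C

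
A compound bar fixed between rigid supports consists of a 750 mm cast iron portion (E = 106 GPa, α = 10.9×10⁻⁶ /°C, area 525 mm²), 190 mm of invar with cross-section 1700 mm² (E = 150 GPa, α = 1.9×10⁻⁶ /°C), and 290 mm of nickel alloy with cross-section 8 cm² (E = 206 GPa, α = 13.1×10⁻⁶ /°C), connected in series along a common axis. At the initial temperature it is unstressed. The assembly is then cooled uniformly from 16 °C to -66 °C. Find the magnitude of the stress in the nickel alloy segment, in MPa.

σ ≈ 79.1 MPa (tensile)

If the supports were absent, the total length change would be Σ αᵢΔT Lᵢ = 10.9×10⁻⁶×82×750 + 1.9×10⁻⁶×82×190 + 13.1×10⁻⁶×82×290 = 1.011 mm.
Since the ends are fixed, an axial force P builds up, equal in every segment, with P · Σ Lᵢ/(AᵢEᵢ) = δ_free.
The series flexibility is Σ Lᵢ/(AᵢEᵢ) = 750/(525×106×10³) + 190/(1700×150×10³) + 290/(800×206×10³) = 1.598×10⁻⁵ mm/N.
Hence P = δ_free / Σ(L/AE) = 1.011/1.598×10⁻⁵ = 63.29 kN (tensile).
σ_{nickel alloy} = P / A = 63290 / 800 = 79.11 MPa.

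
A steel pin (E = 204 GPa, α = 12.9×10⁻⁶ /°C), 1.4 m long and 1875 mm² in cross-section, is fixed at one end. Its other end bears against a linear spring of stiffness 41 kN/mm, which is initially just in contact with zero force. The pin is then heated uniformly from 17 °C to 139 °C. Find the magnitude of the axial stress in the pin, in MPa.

The unrestrained thermal change is αΔT L = 12.9×10⁻⁶ × 122 × 1400 = 2.203 mm.
With a force P in the spring, the elastic change of the pin is PL/(AE) and that of the spring is P/k; compatibility requires their sum to equal δ_free.
P [ L/(AE) + 1/k ] = δ_free → P [ 1400/(1875×204×10³) + 1/(41×10³) ] = 2.203.
P = 2.203 / 2.805×10⁻⁵ = 78550 N.
σ = P/A = 78550/1875 = 41.89 MPa.

σ ≈ 41.9 MPa (compressive)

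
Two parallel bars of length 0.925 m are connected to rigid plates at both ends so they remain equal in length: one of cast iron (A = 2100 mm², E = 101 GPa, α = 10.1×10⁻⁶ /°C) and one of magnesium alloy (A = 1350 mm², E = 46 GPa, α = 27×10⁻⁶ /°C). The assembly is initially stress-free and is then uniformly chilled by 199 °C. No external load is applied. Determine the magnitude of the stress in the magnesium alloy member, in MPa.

σ ≈ 120 MPa (tensile)

Both members must finish at the same length. With the larger α, the magnesium alloy tends to over-contract; the plates restrain it, putting the magnesium alloy in tension and the cast iron in compression. With no external load the two internal forces are equal and opposite, magnitude P.
Setting the final lengths equal and cancelling L: (α₁ − α₂)ΔT = P/(A₁E₁) + P/(A₂E₂).
|α₁ − α₂|·ΔT = 16.9×10⁻⁶ × 199 = 0.003363.
1/(A₁E₁) + 1/(A₂E₂) = 1/(2100×101×10³) + 1/(1350×46×10³) = 2.082×10⁻⁸ N⁻¹.
P = 0.003363 / 2.082×10⁻⁸ = 161500 N = 161.5 kN.
σ_{magnesium alloy} = P/A₂ = 161500/1350 = 119.7 MPa, tensile.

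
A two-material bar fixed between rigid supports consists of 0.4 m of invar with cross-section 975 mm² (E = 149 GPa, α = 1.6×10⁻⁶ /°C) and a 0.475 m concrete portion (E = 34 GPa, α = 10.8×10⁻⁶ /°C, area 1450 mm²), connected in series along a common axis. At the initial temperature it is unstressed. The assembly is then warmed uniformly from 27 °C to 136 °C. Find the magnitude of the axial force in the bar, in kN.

P ≈ 50.8 kN (compressive)

Free thermal expansion of the whole bar: Σ αᵢΔT Lᵢ = 1.6×10⁻⁶×109×400 + 10.8×10⁻⁶×109×475 = 0.6289 mm.
The rigid supports impose zero overall length change; the single axial force P common to all segments must satisfy P Σ Lᵢ/(AᵢEᵢ) = δ_free.
Σ Lᵢ/(AᵢEᵢ) = 400/(975×149×10³) + 475/(1450×34×10³) = 1.239×10⁻⁵ mm/N.
P = 0.6289 / 1.239×10⁻⁵ = 50770 N = 50.77 kN, compressive.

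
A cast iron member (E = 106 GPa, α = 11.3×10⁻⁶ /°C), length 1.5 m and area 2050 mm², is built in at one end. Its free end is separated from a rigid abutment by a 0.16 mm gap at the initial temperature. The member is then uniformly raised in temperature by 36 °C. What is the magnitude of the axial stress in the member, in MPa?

σ ≈ 31.8 MPa (compressive)

Unrestrained expansion: δ_free = αΔT L = 11.3×10⁻⁶ × 36 × 1500 = 0.6102 mm.
The gap closes (δ_free > 0.16 mm) and the wall then resists a further 0.6102 − 0.16 = 0.4502 mm of expansion.
Compatibility: PL/(AE) = 0.4502 mm, so σ = P/A = E × (0.4502/1500) = 31.81 MPa.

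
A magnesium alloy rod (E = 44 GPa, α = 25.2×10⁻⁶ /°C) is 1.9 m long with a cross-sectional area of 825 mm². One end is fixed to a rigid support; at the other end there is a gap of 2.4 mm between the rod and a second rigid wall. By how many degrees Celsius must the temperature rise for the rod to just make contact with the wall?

Contact occurs when the free expansion equals the gap: αΔT L = 2.4 mm.
So ΔT = g/(αL) = 2.4/(25.2×10⁻⁶ × 1900) = 50.13 °C.

ΔT ≈ 50.1 °C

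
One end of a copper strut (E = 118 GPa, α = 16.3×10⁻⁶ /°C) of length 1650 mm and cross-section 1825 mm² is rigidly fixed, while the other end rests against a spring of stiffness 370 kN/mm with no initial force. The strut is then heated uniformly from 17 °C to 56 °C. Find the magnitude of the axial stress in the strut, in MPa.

σ ≈ 55.5 MPa (compressive)

If the spring were absent the strut would lengthen by αΔT L = 16.3×10⁻⁶ × 39 × 1650 = 1.049 mm.
Let P be the compressive force at the spring. The strut shortens elastically by PL/(AE) and the spring compresses by P/k; together these equal δ_free.
So P = δ_free / [L/(AE) + 1/k] = 1.049 / [ 1650/(1825×118×10³) + 1/(370×10³) ].
P = 1.049 / 1.036×10⁻⁵ = 101200 N.
σ = P/A = 101200/1825 = 55.45 MPa.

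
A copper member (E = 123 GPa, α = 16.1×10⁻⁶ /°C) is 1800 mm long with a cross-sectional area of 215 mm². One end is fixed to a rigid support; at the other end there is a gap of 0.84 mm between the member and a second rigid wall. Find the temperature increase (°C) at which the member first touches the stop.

Contact occurs when the free expansion equals the gap: αΔT L = 0.84 mm.
So ΔT = g/(αL) = 0.84/(16.1×10⁻⁶ × 1800) = 28.99 °C.

ΔT ≈ 29 °C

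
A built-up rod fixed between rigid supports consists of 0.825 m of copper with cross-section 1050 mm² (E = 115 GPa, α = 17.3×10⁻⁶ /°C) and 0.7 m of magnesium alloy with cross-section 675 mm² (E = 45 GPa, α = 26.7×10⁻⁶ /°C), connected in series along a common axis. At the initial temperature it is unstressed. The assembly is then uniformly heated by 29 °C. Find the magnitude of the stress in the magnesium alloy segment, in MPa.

Free thermal expansion of the whole bar: Σ αᵢΔT Lᵢ = 17.3×10⁻⁶×29×825 + 26.7×10⁻⁶×29×700 = 0.9559 mm.
The walls prevent any net length change, so an axial force P (same in every segment) develops. Compatibility: P · Σ Lᵢ/(AᵢEᵢ) = δ_free.
The series flexibility is Σ Lᵢ/(AᵢEᵢ) = 825/(1050×115×10³) + 700/(675×45×10³) = 2.988×10⁻⁵ mm/N.
So P = 0.9559 / 2.988×10⁻⁵ = 31.99 kN, compressive.
σ_{magnesium alloy} = P / A = 31990 / 675 = 47.4 MPa.

σ ≈ 47.4 MPa (compressive)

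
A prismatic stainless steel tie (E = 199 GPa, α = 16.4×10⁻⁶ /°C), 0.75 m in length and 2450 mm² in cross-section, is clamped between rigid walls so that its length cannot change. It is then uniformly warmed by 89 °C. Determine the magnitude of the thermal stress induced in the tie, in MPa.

σ ≈ 290 MPa (compressive)

With length fixed, the mechanical strain must cancel the thermal strain αΔT = 16.4×10⁻⁶ × 89 = 1459.6×10⁻⁶.
The stress required to suppress this strain is σ = Eε = 199×10³ × 1459.6×10⁻⁶ = 290.5 MPa, compressive since the tie is trying to expand.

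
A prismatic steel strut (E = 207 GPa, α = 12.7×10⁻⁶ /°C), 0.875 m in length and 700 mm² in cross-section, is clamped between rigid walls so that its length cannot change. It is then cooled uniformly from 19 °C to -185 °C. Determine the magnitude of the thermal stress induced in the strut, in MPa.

σ ≈ 536 MPa (tensile)

The supports are rigid, so the total axial strain is zero. The restrained thermal strain is ε = αΔT = 12.7×10⁻⁶ × 204 = 2590.8×10⁻⁶.
Hence σ = E·αΔT = 207×10³ × 2590.8×10⁻⁶ = 536.3 MPa, tensile.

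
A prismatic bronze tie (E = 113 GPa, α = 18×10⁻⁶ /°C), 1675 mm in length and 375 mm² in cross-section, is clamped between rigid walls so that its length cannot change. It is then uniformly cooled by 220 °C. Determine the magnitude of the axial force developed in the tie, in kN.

P ≈ 168 kN (tensile)

Full restraint means ε = 0, so the stress is σ = EαΔT = 113×10³ × 18×10⁻⁶ × 220 = 447.5 MPa.
Then P = σA = 447.5 × 375 mm² = 167.8 kN, tensile.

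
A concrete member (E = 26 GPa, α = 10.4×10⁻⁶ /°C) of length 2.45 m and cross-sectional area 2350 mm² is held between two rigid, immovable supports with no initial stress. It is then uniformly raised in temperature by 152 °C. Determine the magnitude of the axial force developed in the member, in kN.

With zero net strain, σ = E·αΔT = 26 GPa × 10.4×10⁻⁶ × 152 = 41.1 MPa.
Then P = σA = 41.1 × 2350 mm² = 96.59 kN, compressive.

P ≈ 96.6 kN (compressive)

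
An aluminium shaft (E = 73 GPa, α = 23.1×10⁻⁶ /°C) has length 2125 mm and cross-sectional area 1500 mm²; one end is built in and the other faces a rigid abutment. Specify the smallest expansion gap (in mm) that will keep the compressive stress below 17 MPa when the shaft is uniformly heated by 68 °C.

Free expansion if unrestrained: δ_free = αΔT L = 23.1×10⁻⁶ × 68 × 2125 = 3.338 mm.
At the allowable stress the elastic shortening the wall may impose is σL/E = 17 × 2125 / (73×10³) = 0.4949 mm.
The gap must absorb the remainder: g_min = 3.338 − 0.4949 = 2.843 mm.

g ≈ 2.84 mm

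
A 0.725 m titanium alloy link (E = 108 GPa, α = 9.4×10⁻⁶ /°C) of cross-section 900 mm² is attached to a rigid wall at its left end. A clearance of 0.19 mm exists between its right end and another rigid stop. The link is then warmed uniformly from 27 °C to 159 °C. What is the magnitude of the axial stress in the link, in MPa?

If the wall were absent the link would grow by αΔT L = 9.4×10⁻⁶ × 132 × 725 = 0.8996 mm.
The gap closes (δ_free > 0.19 mm) and the wall then resists a further 0.8996 − 0.19 = 0.7096 mm of expansion.
Compatibility: PL/(AE) = 0.7096 mm, so σ = P/A = E × (0.7096/725) = 105.7 MPa.

σ ≈ 106 MPa (compressive)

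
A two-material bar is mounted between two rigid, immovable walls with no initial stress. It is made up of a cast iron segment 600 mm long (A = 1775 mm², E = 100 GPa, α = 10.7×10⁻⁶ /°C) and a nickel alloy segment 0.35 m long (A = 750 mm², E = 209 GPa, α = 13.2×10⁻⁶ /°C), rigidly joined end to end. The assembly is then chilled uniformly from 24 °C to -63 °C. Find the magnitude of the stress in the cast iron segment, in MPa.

Free thermal contraction of the whole bar: Σ αᵢΔT Lᵢ = 10.7×10⁻⁶×87×600 + 13.2×10⁻⁶×87×350 = 0.9605 mm.
The walls prevent any net length change, so an axial force P (same in every segment) develops. Compatibility: P · Σ Lᵢ/(AᵢEᵢ) = δ_free.
Σ Lᵢ/(AᵢEᵢ) = 600/(1775×100×10³) + 350/(750×209×10³) = 5.613×10⁻⁶ mm/N.
Hence P = δ_free / Σ(L/AE) = 0.9605/5.613×10⁻⁶ = 171.1 kN (tensile).
σ_{cast iron} = P / A = 171100 / 1775 = 96.4 MPa.

σ ≈ 96.4 MPa (tensile)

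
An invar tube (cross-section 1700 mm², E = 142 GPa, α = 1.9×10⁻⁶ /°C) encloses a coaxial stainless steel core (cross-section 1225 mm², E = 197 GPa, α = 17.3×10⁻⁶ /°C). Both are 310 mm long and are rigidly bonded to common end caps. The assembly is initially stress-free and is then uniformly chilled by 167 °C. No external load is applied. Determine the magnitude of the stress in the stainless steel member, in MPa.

σ ≈ 253 MPa (tensile)

Equilibrium of a rigid end plate with no external load gives equal and opposite internal forces ±P in the two members. Since α_{stainless steel} > α_{invar}, cooling drives the stainless steel into tension and the invar into compression.
Compatibility of the two members (thermal + elastic change equal): (α₁ − α₂)ΔT = P·[1/(A₁E₁) + 1/(A₂E₂)].
|α₁ − α₂|·ΔT = 15.4×10⁻⁶ × 167 = 0.002572.
1/(A₁E₁) + 1/(A₂E₂) = 1/(1700×142×10³) + 1/(1225×197×10³) = 8.286×10⁻⁹ N⁻¹.
So P = 0.002572 / 8.286×10⁻⁹ = 310.4 kN.
σ_{stainless steel} = P/A₂ = 310400/1225 = 253.4 MPa, tensile.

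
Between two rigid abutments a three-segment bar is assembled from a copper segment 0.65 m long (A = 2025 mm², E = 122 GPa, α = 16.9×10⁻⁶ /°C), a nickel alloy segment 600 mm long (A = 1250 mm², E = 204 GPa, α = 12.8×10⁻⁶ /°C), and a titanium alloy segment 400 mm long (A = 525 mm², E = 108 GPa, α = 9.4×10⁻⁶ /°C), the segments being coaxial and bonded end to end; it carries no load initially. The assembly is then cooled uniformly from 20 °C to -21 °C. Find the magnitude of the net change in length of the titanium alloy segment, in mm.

If the supports were absent, the total length change would be Σ αᵢΔT Lᵢ = 16.9×10⁻⁶×41×650 + 12.8×10⁻⁶×41×600 + 9.4×10⁻⁶×41×400 = 0.9194 mm.
Since the ends are fixed, an axial force P builds up, equal in every segment, with P · Σ Lᵢ/(AᵢEᵢ) = δ_free.
Σ Lᵢ/(AᵢEᵢ) = 650/(2025×122×10³) + 600/(1250×204×10³) + 400/(525×108×10³) = 1.204×10⁻⁵ mm/N.
Hence P = δ_free / Σ(L/AE) = 0.9194/1.204×10⁻⁵ = 76.37 kN (tensile).
For the titanium alloy segment, free thermal change = 9.4×10⁻⁶×41×400 = 0.1542 mm and elastic change from P = 76370×400/(525×108×10³) = 0.5388 mm; these oppose, so the net change is 0.385 mm (segment lengthens).

|ΔL| ≈ 0.385 mm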